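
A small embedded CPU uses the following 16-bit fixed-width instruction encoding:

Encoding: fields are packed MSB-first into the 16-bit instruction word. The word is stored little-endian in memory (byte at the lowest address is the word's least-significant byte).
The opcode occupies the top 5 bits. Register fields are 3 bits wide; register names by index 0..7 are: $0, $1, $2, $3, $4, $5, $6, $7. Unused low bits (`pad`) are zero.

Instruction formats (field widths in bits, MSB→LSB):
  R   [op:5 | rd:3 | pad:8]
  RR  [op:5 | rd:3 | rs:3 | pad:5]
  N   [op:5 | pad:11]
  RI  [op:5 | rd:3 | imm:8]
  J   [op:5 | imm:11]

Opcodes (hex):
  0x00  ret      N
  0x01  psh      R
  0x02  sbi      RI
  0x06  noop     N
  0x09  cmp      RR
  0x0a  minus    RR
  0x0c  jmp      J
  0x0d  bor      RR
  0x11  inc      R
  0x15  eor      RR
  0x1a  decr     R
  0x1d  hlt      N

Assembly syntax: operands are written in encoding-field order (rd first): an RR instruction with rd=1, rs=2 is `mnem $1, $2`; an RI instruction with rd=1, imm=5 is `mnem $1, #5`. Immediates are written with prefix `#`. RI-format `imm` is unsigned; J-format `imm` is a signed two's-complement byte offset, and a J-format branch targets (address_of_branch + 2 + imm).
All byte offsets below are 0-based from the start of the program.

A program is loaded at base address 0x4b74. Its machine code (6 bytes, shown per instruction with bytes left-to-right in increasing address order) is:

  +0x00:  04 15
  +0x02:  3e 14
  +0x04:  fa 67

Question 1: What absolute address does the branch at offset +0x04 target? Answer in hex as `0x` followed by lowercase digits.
off 0x04: read fa 67 as little → 0x67fa
  opcode bits[15:11]=0xc: jmp/J
  imm@[10:0]=0x7fa (s11→-6) ⇒ #-6
  target = base 0x4b74 + off 0x04 + 2 + imm -6 = 0x4b74

0x4b74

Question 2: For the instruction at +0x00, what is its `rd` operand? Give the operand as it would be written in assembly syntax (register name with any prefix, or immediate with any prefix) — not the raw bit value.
$5

off 0x00: read 04 15 as little → 0x1504
  top 5b → 0x2 → sbi [RI]
  [10:8] rd=5 = $5
  [7:0] imm=4 = #4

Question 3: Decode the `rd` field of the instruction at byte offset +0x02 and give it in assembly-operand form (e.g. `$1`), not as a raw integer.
off 0x02: read 3e 14 as little → 0x143e
  opcode bits[15:11]=0x2: sbi/RI
  rd@[10:8]=0x4 ⇒ $4
  imm@[7:0]=0x3e ⇒ #62

$4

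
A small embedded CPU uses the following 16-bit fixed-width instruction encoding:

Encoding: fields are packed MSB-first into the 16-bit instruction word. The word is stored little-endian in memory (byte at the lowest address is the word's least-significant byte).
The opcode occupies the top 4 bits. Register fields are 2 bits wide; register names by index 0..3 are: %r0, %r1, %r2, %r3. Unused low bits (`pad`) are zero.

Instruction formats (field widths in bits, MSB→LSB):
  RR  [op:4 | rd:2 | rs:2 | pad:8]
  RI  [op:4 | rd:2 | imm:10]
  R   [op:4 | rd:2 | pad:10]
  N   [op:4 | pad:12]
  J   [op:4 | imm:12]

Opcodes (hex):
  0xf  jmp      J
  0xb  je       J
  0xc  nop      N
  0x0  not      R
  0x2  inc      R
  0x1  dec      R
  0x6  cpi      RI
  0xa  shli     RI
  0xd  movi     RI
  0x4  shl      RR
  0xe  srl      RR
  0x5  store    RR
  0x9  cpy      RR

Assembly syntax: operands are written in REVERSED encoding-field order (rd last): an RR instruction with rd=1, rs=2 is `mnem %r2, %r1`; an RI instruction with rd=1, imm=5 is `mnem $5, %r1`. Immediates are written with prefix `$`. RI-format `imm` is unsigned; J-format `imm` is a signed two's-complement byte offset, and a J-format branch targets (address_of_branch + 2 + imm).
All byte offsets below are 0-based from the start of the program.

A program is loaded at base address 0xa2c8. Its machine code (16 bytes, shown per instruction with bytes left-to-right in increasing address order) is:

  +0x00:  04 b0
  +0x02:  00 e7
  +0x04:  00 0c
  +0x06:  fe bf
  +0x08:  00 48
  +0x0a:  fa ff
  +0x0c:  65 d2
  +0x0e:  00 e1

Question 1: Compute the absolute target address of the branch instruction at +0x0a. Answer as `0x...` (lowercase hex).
0xa2ce

+0x0a: fa ff ⇒ word 0xfffa (little)
  opcode bits[15:12]=0xf: jmp/J
  imm@[11:0]=0xffa (s12→-6) ⇒ $-6
  target = base 0xa2c8 + off 0x0a + 2 + imm -6 = 0xa2ce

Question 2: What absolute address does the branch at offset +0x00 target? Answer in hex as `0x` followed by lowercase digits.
0xa2ce

off 0x00: read 04 b0 as little → 0xb004
  opcode bits[15:12]=0xb: je/J
  imm@[11:0]=0x4 ⇒ $4
  target = base 0xa2c8 + off 0x00 + 2 + imm 4 = 0xa2ce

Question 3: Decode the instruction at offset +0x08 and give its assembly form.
+0x08: 00 48 ⇒ word 0x4800 (little)
  op=0x4800>>12=0x4 ⇒ shl (RR)
  [11:10] rd=2 = %r2
  [9:8] rs=0 = %r0

shl %r0, %r2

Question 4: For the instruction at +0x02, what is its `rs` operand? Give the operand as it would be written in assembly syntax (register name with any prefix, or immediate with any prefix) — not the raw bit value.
+0x02: 00 e7 ⇒ word 0xe700 (little)
  op=0xe700>>12=0xe ⇒ srl (RR)
  [11:10] rd=1 = %r1
  [9:8] rs=3 = %r3

%r3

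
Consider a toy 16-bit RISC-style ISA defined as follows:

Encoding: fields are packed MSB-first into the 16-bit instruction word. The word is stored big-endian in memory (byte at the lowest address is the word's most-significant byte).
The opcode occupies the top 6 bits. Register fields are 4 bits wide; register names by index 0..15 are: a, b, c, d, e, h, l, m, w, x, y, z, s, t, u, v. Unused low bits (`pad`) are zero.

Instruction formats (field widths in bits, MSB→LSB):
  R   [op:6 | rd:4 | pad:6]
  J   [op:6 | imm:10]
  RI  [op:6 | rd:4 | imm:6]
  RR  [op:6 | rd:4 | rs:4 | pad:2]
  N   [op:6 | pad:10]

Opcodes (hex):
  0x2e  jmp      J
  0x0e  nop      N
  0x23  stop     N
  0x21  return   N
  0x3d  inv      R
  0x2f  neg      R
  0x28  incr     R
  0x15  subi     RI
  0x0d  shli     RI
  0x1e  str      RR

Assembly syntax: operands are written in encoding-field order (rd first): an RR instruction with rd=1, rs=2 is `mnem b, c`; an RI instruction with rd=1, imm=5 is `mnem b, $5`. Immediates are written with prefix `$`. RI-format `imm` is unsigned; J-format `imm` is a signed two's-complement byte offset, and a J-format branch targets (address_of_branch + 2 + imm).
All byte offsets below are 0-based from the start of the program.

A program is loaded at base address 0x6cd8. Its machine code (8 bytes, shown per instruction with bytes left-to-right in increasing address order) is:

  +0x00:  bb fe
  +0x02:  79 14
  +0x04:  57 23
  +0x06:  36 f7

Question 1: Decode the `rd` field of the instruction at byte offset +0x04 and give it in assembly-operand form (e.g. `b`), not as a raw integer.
s

+0x04: 57 23 ⇒ word 0x5723 (big)
  op=0x5723>>10=0x15 ⇒ subi (RI)
  rd: (w>>6)&0xf=0xc → s
  imm: (w>>0)&0x3f=0x23 → $35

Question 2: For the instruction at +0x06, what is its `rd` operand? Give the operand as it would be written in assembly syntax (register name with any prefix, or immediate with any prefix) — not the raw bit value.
+0x06: 36 f7 ⇒ word 0x36f7 (big)
  top 6b → 0xd → shli [RI]
  rd: (w>>6)&0xf=0xb → z
  imm: (w>>0)&0x3f=0x37 → $55

z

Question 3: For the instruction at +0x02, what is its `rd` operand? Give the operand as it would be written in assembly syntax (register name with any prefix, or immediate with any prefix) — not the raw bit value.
off 0x02: read 79 14 as big → 0x7914
  top 6b → 0x1e → str [RR]
  rd: (w>>6)&0xf=0x4 → e
  rs: (w>>2)&0xf=0x5 → h

e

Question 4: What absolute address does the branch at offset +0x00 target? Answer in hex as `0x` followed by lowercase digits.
[00] bb fe → 0xbbfe
  op=0xbbfe>>10=0x2e ⇒ jmp (J)
  [9:0] imm=1022 (s10→-2) = $-2
  target = base 0x6cd8 + off 0x00 + 2 + imm -2 = 0x6cd8

0x6cd8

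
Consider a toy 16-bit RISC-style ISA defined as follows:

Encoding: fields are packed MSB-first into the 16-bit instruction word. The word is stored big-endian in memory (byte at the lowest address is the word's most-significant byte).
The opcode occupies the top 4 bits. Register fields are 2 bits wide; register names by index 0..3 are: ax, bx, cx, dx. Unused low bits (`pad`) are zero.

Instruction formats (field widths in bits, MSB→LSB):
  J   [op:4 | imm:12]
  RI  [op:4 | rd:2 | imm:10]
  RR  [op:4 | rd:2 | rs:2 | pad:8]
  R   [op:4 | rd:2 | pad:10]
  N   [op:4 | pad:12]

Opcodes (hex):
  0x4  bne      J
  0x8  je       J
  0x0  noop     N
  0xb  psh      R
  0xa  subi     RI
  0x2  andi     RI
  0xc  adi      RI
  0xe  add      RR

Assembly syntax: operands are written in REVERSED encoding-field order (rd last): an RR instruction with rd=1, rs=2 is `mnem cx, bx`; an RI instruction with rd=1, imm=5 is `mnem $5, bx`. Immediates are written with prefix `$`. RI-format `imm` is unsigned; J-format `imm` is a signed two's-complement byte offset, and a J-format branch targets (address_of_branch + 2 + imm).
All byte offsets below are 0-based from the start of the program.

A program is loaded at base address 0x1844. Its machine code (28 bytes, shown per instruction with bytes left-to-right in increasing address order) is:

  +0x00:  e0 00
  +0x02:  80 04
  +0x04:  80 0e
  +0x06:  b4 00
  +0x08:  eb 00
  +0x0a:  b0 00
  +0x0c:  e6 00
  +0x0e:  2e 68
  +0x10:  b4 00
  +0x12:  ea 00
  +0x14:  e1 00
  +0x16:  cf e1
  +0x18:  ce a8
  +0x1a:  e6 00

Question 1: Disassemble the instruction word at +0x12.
add cx, cx

@+12  big-endian(ea 00) = 0xea00
  opcode bits[15:12]=0xe: add/RR
  [11:10] rd=2 = cx
  [9:8] rs=2 = cx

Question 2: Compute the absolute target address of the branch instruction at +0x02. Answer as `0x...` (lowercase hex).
off 0x02: read 80 04 as big → 0x8004
  op=0x8004>>12=0x8 ⇒ je (J)
  [11:0] imm=4 = $4
  target = base 0x1844 + off 0x02 + 2 + imm 4 = 0x184c

0x184c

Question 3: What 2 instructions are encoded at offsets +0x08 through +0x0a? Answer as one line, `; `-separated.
add dx, cx; psh ax

off 0x08: read eb 00 as big → 0xeb00
  top 4b → 0xe → add [RR]
  [11:10] rd=2 = cx
  [9:8] rs=3 = dx
off 0x0a: read b0 00 as big → 0xb000
  top 4b → 0xb → psh [R]
  [11:10] rd=0 = ax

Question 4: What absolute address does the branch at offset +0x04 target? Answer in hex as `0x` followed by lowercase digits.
0x1858

@+04  big-endian(80 0e) = 0x800e
  top 4b → 0x8 → je [J]
  [11:0] imm=14 = $14
  target = base 0x1844 + off 0x04 + 2 + imm 14 = 0x1858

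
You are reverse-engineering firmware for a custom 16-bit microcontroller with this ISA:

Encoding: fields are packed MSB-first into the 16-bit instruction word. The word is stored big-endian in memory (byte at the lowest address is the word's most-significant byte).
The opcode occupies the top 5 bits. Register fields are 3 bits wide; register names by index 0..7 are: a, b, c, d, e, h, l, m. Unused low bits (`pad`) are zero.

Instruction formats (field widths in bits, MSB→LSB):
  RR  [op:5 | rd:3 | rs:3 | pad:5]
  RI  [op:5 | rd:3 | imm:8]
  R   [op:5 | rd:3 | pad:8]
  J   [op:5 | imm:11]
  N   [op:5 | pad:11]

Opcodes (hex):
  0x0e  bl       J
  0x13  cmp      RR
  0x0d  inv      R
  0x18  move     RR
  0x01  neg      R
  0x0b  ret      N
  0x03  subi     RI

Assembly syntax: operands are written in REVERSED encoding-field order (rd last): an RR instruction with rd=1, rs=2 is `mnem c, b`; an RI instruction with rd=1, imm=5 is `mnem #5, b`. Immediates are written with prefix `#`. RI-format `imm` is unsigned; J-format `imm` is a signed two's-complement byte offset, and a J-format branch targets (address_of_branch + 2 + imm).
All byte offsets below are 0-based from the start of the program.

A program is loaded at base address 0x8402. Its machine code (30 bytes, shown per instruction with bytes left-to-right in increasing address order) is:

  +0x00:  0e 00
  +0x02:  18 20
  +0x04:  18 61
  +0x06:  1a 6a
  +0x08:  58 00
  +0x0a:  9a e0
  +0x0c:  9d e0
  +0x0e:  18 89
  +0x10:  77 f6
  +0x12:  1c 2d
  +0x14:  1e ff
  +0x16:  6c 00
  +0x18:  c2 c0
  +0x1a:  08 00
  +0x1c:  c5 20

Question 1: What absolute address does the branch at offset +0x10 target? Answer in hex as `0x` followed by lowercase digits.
[10] 77 f6 → 0x77f6
  top 5b → 0xe → bl [J]
  imm@[10:0]=0x7f6 (s11→-10) ⇒ #-10
  target = base 0x8402 + off 0x10 + 2 + imm -10 = 0x840a

0x840a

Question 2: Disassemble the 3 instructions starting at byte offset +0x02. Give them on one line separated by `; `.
off 0x02: read 18 20 as big → 0x1820
  op=0x1820>>11=0x3 ⇒ subi (RI)
  [10:8] rd=0 = a
  [7:0] imm=32 = #32
off 0x04: read 18 61 as big → 0x1861
  op=0x1861>>11=0x3 ⇒ subi (RI)
  [10:8] rd=0 = a
  [7:0] imm=97 = #97
off 0x06: read 1a 6a as big → 0x1a6a
  op=0x1a6a>>11=0x3 ⇒ subi (RI)
  [10:8] rd=2 = c
  [7:0] imm=106 = #106

subi #32, a; subi #97, a; subi #106, c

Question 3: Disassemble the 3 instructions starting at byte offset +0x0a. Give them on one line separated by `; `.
cmp m, c; cmp m, h; subi #137, a

@+0a  big-endian(9a e0) = 0x9ae0
  op=0x9ae0>>11=0x13 ⇒ cmp (RR)
  rd: (w>>8)&0x7=0x2 → c
  rs: (w>>5)&0x7=0x7 → m
@+0c  big-endian(9d e0) = 0x9de0
  op=0x9de0>>11=0x13 ⇒ cmp (RR)
  rd: (w>>8)&0x7=0x5 → h
  rs: (w>>5)&0x7=0x7 → m
@+0e  big-endian(18 89) = 0x1889
  op=0x1889>>11=0x3 ⇒ subi (RI)
  rd: (w>>8)&0x7=0x0 → a
  imm: (w>>0)&0xff=0x89 → #137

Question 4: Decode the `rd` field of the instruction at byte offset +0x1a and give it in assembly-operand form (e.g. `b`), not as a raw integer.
a

+0x1a: 08 00 ⇒ word 0x0800 (big)
  top 5b → 0x1 → neg [R]
  rd@[10:8]=0x0 ⇒ a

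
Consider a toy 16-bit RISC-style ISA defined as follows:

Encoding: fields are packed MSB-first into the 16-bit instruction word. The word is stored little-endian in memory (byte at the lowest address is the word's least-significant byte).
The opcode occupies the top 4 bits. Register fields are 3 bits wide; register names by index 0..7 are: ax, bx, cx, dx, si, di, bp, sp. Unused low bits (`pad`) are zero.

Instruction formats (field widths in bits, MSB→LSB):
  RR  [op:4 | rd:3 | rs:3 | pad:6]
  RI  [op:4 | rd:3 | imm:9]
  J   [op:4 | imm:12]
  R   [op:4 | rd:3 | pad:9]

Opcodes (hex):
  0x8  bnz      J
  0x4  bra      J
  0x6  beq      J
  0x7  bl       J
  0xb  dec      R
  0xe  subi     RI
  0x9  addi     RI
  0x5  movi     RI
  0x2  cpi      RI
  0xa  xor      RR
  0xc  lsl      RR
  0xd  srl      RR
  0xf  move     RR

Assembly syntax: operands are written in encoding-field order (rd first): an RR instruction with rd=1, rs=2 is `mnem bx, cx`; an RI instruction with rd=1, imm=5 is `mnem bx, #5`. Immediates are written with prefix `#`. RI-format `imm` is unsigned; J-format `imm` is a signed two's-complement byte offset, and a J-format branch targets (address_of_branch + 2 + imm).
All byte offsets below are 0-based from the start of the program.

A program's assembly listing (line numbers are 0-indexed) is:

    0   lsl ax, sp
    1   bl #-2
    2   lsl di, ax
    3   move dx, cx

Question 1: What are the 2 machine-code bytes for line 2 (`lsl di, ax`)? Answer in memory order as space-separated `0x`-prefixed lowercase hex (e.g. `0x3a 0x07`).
0x00 0xca

line 2 (lsl): pack op=0xc:4|rd=5:3|rs=0:3|pad=0:6 = 0xca00; little→ 00 ca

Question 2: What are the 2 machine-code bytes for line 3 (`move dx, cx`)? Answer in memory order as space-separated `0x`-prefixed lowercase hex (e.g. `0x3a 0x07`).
line 3 (move): pack op=0xf:4|rd=3:3|rs=2:3|pad=0:6 = 0xf680; little→ 80 f6

0x80 0xf6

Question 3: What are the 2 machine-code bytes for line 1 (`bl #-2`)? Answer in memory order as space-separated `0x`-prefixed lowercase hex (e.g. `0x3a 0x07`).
0xfe 0x7f

L1: bl op=0x7:4|imm=-2:12 ⇒ 0x7ffe ⇒ little fe 7f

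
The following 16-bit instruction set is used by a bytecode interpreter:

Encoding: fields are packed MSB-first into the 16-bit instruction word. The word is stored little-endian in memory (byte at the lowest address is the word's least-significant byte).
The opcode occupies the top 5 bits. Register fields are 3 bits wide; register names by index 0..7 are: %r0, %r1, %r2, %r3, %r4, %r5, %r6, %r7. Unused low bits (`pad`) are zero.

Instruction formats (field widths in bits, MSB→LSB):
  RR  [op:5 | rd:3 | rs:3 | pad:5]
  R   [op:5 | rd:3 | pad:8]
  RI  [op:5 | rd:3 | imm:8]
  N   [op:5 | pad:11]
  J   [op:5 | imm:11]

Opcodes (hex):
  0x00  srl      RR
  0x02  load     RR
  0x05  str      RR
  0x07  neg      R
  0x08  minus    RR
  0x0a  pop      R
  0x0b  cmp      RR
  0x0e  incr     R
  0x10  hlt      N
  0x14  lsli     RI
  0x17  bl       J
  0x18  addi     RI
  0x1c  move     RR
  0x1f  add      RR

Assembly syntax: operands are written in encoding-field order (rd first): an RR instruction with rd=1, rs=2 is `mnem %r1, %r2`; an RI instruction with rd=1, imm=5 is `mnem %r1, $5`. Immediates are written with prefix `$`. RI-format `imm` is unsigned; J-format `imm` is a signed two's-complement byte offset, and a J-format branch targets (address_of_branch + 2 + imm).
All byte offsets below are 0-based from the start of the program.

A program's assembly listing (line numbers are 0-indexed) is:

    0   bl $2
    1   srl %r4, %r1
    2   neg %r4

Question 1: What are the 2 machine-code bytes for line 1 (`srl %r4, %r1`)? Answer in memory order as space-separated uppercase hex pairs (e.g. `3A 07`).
20 04

L1: srl op=0x0:5|rd=4:3|rs=1:3|pad=0:5 ⇒ 0x0420 ⇒ little 20 04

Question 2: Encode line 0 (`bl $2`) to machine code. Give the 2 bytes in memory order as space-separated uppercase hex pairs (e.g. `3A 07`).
02 B8

line 0 (bl): pack op=0x17:5|imm=2:11 = 0xb802; little→ 02 b8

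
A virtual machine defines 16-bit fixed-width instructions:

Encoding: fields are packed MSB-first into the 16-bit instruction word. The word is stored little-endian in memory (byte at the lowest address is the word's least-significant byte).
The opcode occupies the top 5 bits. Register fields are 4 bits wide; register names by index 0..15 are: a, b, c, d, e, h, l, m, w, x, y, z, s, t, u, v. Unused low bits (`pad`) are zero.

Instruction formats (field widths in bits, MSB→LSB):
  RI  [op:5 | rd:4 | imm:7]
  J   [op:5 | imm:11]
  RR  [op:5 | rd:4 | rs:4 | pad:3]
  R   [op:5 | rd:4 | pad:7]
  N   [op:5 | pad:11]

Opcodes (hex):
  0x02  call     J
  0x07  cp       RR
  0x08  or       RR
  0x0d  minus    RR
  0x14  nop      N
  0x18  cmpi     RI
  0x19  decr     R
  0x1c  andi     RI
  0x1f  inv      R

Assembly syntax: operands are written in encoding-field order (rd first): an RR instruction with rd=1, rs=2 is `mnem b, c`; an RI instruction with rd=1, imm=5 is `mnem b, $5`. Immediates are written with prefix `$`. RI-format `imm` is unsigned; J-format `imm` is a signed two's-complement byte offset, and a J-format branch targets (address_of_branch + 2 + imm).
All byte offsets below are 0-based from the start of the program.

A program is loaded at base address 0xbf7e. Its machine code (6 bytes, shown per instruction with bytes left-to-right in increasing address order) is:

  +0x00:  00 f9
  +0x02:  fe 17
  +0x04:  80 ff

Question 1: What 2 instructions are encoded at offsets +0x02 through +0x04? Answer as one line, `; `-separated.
call $-2; inv v

[02] fe 17 → 0x17fe
  op=0x17fe>>11=0x2 ⇒ call (J)
  imm: (w>>0)&0x7ff=0x7fe (s11→-2) → $-2
[04] 80 ff → 0xff80
  op=0xff80>>11=0x1f ⇒ inv (R)
  rd: (w>>7)&0xf=0xf → v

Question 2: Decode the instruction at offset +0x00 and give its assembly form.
inv c

+0x00: 00 f9 ⇒ word 0xf900 (little)
  opcode bits[15:11]=0x1f: inv/R
  [10:7] rd=2 = c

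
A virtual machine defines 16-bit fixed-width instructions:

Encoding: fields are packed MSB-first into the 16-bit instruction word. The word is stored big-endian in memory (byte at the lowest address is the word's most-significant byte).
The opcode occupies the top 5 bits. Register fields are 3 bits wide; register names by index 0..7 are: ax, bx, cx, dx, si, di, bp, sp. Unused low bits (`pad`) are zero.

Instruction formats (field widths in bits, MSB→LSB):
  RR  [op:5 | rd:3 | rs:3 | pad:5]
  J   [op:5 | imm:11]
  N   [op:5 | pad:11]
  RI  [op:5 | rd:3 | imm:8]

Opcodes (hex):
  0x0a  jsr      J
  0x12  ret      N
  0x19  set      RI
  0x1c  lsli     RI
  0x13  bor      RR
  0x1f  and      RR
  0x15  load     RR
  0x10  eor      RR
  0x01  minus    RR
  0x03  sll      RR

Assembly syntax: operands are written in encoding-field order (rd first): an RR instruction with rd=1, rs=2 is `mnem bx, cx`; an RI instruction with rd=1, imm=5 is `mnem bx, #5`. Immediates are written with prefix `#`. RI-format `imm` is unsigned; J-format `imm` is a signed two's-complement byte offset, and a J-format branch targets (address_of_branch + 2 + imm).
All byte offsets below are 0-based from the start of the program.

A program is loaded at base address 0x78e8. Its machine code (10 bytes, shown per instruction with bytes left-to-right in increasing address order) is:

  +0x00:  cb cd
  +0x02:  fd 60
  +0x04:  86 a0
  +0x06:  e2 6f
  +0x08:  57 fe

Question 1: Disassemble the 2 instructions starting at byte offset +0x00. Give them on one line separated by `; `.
set dx, #205; and di, dx

off 0x00: read cb cd as big → 0xcbcd
  top 5b → 0x19 → set [RI]
  rd: (w>>8)&0x7=0x3 → dx
  imm: (w>>0)&0xff=0xcd → #205
off 0x02: read fd 60 as big → 0xfd60
  top 5b → 0x1f → and [RR]
  rd: (w>>8)&0x7=0x5 → di
  rs: (w>>5)&0x7=0x3 → dx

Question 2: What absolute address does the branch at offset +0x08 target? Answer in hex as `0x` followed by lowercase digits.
off 0x08: read 57 fe as big → 0x57fe
  op=0x57fe>>11=0xa ⇒ jsr (J)
  [10:0] imm=2046 (s11→-2) = #-2
  target = base 0x78e8 + off 0x08 + 2 + imm -2 = 0x78f0

0x78f0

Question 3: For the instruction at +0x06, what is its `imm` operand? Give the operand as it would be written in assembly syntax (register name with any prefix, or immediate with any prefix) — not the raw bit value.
off 0x06: read e2 6f as big → 0xe26f
  top 5b → 0x1c → lsli [RI]
  rd: (w>>8)&0x7=0x2 → cx
  imm: (w>>0)&0xff=0x6f → #111

#111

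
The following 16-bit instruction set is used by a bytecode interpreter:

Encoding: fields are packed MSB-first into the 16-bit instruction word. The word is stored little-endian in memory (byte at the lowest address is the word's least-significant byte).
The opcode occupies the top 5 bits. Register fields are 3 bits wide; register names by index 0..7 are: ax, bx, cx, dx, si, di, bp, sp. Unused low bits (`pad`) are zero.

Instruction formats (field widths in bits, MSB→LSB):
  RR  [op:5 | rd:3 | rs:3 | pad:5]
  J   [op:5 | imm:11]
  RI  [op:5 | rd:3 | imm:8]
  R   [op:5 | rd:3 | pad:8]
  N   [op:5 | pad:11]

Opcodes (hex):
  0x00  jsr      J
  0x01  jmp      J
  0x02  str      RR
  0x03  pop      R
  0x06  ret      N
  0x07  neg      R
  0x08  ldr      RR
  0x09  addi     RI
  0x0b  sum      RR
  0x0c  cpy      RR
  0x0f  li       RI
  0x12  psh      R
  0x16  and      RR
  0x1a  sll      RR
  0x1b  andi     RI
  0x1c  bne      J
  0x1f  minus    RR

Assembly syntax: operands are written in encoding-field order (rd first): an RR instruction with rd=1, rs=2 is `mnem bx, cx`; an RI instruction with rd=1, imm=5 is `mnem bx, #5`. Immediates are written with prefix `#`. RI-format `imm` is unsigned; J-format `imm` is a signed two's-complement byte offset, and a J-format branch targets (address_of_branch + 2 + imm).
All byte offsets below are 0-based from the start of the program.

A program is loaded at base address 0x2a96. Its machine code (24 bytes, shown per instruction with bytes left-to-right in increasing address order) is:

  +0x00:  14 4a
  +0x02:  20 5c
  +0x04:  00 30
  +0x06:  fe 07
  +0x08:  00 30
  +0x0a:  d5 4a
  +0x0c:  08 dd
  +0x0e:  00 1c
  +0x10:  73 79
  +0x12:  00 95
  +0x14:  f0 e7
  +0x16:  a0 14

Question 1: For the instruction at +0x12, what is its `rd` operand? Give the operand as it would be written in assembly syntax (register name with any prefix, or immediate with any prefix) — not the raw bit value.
+0x12: 00 95 ⇒ word 0x9500 (little)
  top 5b → 0x12 → psh [R]
  rd: (w>>8)&0x7=0x5 → di

di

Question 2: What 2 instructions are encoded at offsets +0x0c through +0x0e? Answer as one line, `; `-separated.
off 0x0c: read 08 dd as little → 0xdd08
  top 5b → 0x1b → andi [RI]
  [10:8] rd=5 = di
  [7:0] imm=8 = #8
off 0x0e: read 00 1c as little → 0x1c00
  top 5b → 0x3 → pop [R]
  [10:8] rd=4 = si

andi di, #8; pop si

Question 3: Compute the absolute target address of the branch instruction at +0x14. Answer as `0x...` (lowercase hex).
0x2a9c

off 0x14: read f0 e7 as little → 0xe7f0
  top 5b → 0x1c → bne [J]
  imm: (w>>0)&0x7ff=0x7f0 (s11→-16) → #-16
  target = base 0x2a96 + off 0x14 + 2 + imm -16 = 0x2a9c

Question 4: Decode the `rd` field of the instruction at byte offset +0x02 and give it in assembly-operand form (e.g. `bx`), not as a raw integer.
off 0x02: read 20 5c as little → 0x5c20
  op=0x5c20>>11=0xb ⇒ sum (RR)
  rd@[10:8]=0x4 ⇒ si
  rs@[7:5]=0x1 ⇒ bx

si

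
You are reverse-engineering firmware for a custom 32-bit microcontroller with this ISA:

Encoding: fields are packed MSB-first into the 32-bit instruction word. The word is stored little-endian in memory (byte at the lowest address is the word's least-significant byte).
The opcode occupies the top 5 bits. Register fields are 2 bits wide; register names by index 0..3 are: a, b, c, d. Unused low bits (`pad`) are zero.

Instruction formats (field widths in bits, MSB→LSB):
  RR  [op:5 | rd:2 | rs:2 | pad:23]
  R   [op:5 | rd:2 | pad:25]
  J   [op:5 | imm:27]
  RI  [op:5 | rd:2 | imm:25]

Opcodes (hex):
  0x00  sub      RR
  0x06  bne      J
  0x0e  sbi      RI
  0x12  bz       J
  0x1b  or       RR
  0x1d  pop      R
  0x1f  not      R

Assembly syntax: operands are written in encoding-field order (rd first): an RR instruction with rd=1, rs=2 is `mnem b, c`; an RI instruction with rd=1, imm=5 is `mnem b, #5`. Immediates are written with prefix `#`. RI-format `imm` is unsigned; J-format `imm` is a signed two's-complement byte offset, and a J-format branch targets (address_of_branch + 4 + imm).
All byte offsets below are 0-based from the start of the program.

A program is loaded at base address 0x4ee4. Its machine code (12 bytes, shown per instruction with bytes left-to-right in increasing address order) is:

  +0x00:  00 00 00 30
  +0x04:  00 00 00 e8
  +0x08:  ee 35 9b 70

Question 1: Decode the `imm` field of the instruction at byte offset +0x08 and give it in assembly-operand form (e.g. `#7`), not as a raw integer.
#10171886

@+08  little-endian(ee 35 9b 70) = 0x709b35ee
  opcode bits[31:27]=0xe: sbi/RI
  [26:25] rd=0 = a
  [24:0] imm=10171886 = #10171886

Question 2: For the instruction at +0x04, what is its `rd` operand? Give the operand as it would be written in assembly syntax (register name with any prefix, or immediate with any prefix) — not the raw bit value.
a

[04] 00 00 00 e8 → 0xe8000000
  top 5b → 0x1d → pop [R]
  rd@[26:25]=0x0 ⇒ a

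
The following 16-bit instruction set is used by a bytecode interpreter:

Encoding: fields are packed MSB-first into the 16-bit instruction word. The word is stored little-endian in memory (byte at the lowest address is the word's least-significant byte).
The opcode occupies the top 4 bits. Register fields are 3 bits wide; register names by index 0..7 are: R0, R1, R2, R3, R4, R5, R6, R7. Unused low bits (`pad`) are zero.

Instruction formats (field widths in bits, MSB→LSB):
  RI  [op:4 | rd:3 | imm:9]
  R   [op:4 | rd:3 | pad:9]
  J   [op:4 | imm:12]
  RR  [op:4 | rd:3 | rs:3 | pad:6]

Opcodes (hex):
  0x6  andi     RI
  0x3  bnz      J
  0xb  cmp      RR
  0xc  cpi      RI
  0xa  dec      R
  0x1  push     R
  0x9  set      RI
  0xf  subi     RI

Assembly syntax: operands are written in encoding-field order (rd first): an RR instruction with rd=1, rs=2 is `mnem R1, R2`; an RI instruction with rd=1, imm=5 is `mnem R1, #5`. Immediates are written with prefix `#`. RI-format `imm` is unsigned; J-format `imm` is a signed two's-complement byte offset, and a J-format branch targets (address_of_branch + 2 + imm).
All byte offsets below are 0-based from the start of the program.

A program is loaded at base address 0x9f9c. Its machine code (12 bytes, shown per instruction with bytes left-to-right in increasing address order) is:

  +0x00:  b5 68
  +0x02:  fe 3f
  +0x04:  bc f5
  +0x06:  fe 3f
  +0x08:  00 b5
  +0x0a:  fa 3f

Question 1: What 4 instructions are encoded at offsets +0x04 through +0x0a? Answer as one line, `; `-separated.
subi R2, #444; bnz #-2; cmp R2, R4; bnz #-6

off 0x04: read bc f5 as little → 0xf5bc
  opcode bits[15:12]=0xf: subi/RI
  rd@[11:9]=0x2 ⇒ R2
  imm@[8:0]=0x1bc ⇒ #444
off 0x06: read fe 3f as little → 0x3ffe
  opcode bits[15:12]=0x3: bnz/J
  imm@[11:0]=0xffe (s12→-2) ⇒ #-2
off 0x08: read 00 b5 as little → 0xb500
  opcode bits[15:12]=0xb: cmp/RR
  rd@[11:9]=0x2 ⇒ R2
  rs@[8:6]=0x4 ⇒ R4
off 0x0a: read fa 3f as little → 0x3ffa
  opcode bits[15:12]=0x3: bnz/J
  imm@[11:0]=0xffa (s12→-6) ⇒ #-6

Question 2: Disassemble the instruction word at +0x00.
@+00  little-endian(b5 68) = 0x68b5
  op=0x68b5>>12=0x6 ⇒ andi (RI)
  rd: (w>>9)&0x7=0x4 → R4
  imm: (w>>0)&0x1ff=0xb5 → #181

andi R4, #181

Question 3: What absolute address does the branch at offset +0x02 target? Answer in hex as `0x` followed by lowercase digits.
off 0x02: read fe 3f as little → 0x3ffe
  opcode bits[15:12]=0x3: bnz/J
  imm: (w>>0)&0xfff=0xffe (s12→-2) → #-2
  target = base 0x9f9c + off 0x02 + 2 + imm -2 = 0x9f9e

0x9f9e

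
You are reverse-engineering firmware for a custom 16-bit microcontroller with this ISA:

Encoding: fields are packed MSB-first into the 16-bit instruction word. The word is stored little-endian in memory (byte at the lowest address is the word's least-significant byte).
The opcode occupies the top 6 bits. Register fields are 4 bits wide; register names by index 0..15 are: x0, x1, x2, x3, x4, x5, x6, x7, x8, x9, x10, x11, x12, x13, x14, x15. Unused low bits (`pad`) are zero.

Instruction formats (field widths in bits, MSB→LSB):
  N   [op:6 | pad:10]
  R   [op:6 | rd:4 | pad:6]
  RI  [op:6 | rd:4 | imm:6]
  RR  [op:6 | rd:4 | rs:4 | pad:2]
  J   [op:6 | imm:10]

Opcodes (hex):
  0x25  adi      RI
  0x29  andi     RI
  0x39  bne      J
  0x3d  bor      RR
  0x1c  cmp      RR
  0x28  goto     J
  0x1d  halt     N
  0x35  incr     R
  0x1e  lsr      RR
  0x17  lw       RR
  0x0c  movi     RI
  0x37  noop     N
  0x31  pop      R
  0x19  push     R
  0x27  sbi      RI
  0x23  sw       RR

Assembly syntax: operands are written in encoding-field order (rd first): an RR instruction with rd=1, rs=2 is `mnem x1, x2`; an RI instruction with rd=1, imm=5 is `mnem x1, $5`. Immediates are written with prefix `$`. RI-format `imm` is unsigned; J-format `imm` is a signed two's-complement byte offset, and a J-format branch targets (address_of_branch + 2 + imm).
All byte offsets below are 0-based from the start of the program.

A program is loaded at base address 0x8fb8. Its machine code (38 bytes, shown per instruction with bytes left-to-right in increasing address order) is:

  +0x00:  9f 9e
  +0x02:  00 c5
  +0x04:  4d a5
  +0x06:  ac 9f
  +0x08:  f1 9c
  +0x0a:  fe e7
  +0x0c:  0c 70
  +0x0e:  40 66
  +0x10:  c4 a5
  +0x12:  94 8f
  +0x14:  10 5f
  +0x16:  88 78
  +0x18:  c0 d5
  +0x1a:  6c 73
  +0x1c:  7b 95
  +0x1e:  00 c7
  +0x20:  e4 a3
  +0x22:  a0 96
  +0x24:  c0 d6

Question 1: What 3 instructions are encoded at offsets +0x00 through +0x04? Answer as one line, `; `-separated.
sbi x10, $31; pop x4; andi x5, $13

+0x00: 9f 9e ⇒ word 0x9e9f (little)
  op=0x9e9f>>10=0x27 ⇒ sbi (RI)
  rd: (w>>6)&0xf=0xa → x10
  imm: (w>>0)&0x3f=0x1f → $31
+0x02: 00 c5 ⇒ word 0xc500 (little)
  op=0xc500>>10=0x31 ⇒ pop (R)
  rd: (w>>6)&0xf=0x4 → x4
+0x04: 4d a5 ⇒ word 0xa54d (little)
  op=0xa54d>>10=0x29 ⇒ andi (RI)
  rd: (w>>6)&0xf=0x5 → x5
  imm: (w>>0)&0x3f=0xd → $13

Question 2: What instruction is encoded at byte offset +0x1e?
+0x1e: 00 c7 ⇒ word 0xc700 (little)
  op=0xc700>>10=0x31 ⇒ pop (R)
  [9:6] rd=12 = x12

pop x12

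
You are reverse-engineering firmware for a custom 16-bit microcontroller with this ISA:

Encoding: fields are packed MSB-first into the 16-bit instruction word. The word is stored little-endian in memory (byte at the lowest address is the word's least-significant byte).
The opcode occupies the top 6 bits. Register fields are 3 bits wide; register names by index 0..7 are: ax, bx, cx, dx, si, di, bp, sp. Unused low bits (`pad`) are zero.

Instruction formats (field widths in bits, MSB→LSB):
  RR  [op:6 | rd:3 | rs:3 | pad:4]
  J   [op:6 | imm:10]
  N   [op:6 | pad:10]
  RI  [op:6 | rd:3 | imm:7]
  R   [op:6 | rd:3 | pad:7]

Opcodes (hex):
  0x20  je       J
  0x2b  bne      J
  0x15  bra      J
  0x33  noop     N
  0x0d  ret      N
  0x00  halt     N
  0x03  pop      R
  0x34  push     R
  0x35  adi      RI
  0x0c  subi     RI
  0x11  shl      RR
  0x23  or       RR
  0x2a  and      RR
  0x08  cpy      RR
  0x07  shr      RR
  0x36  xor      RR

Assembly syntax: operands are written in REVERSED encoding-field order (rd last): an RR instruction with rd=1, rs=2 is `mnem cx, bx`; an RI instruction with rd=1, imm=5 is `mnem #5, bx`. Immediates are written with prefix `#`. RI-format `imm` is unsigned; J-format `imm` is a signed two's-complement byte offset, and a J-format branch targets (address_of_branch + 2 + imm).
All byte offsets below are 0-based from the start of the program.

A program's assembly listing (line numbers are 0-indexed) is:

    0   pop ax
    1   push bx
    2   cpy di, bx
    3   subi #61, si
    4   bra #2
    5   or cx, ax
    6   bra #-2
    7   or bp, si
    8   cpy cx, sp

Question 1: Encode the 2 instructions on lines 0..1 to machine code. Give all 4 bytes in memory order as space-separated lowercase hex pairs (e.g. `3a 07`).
00 0c 80 d0

line 0 (pop): pack op=0x3:6|rd=0:3|pad=0:7 = 0x0c00; little→ 00 0c
line 1 (push): pack op=0x34:6|rd=1:3|pad=0:7 = 0xd080; little→ 80 d0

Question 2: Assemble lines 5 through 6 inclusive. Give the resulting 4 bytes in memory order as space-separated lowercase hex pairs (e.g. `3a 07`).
20 8c fe 57

L5: or op=0x23:6|rd=0:3|rs=2:3|pad=0:4 ⇒ 0x8c20 ⇒ little 20 8c
L6: bra op=0x15:6|imm=-2:10 ⇒ 0x57fe ⇒ little fe 57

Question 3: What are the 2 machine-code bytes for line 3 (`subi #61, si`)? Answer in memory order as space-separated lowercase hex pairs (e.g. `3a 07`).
3. subi fields op=0xc:6|rd=4:3|imm=61:7 → word 323dh → 3d 32

3d 32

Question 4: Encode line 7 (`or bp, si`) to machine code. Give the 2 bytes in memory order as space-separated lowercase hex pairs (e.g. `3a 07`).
60 8e

line 7 (or): pack op=0x23:6|rd=4:3|rs=6:3|pad=0:4 = 0x8e60; little→ 60 8e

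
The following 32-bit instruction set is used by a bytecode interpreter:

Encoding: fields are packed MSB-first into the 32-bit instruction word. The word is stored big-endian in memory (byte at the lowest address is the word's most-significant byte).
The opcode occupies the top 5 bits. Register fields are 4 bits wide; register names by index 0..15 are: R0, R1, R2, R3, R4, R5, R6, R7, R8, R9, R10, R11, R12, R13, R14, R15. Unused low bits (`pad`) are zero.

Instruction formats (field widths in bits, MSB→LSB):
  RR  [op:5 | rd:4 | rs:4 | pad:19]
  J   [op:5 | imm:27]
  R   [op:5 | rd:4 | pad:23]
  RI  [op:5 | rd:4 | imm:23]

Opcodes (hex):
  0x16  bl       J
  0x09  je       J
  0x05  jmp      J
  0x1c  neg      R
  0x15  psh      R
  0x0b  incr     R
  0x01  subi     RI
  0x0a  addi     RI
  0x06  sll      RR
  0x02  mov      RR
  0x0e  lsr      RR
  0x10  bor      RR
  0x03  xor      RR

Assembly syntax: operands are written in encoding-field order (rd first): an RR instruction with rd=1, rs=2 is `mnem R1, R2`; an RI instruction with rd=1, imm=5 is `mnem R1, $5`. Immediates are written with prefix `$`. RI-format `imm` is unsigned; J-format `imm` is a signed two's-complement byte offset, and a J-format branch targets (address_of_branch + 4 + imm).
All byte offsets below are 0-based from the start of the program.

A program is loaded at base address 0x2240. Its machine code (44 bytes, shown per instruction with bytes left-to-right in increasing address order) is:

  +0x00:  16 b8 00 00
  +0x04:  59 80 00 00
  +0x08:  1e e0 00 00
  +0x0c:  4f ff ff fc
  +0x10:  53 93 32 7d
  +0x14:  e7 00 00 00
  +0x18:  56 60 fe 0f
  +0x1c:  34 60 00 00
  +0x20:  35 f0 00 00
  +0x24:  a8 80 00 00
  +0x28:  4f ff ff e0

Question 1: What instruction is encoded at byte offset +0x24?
[24] a8 80 00 00 → 0xa8800000
  opcode bits[31:27]=0x15: psh/R
  rd: (w>>23)&0xf=0x1 → R1

psh R1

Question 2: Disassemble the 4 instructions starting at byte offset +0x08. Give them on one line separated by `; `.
off 0x08: read 1e e0 00 00 as big → 0x1ee00000
  op=0x1ee00000>>27=0x3 ⇒ xor (RR)
  [26:23] rd=13 = R13
  [22:19] rs=12 = R12
off 0x0c: read 4f ff ff fc as big → 0x4ffffffc
  op=0x4ffffffc>>27=0x9 ⇒ je (J)
  [26:0] imm=134217724 (s27→-4) = $-4
off 0x10: read 53 93 32 7d as big → 0x5393327d
  op=0x5393327d>>27=0xa ⇒ addi (RI)
  [26:23] rd=7 = R7
  [22:0] imm=1258109 = $1258109
off 0x14: read e7 00 00 00 as big → 0xe7000000
  op=0xe7000000>>27=0x1c ⇒ neg (R)
  [26:23] rd=14 = R14

xor R13, R12; je $-4; addi R7, $1258109; neg R14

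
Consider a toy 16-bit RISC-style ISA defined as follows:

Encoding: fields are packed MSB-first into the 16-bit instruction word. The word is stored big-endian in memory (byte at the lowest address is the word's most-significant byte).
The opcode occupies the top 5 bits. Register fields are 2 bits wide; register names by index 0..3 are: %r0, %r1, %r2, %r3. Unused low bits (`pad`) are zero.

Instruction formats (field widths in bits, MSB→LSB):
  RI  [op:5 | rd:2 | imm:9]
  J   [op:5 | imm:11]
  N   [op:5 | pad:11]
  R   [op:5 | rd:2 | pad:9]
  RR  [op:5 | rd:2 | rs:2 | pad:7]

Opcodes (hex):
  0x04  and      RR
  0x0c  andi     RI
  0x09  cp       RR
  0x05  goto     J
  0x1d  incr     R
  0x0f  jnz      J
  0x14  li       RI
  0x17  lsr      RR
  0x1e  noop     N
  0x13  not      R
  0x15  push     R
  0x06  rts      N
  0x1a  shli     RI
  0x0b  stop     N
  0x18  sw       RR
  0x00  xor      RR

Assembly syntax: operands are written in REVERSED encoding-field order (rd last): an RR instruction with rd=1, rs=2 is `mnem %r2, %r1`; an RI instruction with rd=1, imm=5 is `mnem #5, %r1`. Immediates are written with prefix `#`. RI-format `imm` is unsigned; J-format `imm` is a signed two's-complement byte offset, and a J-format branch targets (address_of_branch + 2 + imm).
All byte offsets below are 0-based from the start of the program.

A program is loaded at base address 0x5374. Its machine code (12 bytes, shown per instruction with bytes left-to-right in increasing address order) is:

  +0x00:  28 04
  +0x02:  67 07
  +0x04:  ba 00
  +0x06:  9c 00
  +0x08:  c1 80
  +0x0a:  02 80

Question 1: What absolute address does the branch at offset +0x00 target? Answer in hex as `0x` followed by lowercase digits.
[00] 28 04 → 0x2804
  op=0x2804>>11=0x5 ⇒ goto (J)
  imm@[10:0]=0x4 ⇒ #4
  target = base 0x5374 + off 0x00 + 2 + imm 4 = 0x537a

0x537a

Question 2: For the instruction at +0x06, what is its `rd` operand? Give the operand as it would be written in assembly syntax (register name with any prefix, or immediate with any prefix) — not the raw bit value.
@+06  big-endian(9c 00) = 0x9c00
  op=0x9c00>>11=0x13 ⇒ not (R)
  [10:9] rd=2 = %r2

%r2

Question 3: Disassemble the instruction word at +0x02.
[02] 67 07 → 0x6707
  op=0x6707>>11=0xc ⇒ andi (RI)
  [10:9] rd=3 = %r3
  [8:0] imm=263 = #263

andi #263, %r3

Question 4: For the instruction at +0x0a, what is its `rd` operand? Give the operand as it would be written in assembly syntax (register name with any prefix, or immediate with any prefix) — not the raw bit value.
%r1

+0x0a: 02 80 ⇒ word 0x0280 (big)
  opcode bits[15:11]=0x0: xor/RR
  rd@[10:9]=0x1 ⇒ %r1
  rs@[8:7]=0x1 ⇒ %r1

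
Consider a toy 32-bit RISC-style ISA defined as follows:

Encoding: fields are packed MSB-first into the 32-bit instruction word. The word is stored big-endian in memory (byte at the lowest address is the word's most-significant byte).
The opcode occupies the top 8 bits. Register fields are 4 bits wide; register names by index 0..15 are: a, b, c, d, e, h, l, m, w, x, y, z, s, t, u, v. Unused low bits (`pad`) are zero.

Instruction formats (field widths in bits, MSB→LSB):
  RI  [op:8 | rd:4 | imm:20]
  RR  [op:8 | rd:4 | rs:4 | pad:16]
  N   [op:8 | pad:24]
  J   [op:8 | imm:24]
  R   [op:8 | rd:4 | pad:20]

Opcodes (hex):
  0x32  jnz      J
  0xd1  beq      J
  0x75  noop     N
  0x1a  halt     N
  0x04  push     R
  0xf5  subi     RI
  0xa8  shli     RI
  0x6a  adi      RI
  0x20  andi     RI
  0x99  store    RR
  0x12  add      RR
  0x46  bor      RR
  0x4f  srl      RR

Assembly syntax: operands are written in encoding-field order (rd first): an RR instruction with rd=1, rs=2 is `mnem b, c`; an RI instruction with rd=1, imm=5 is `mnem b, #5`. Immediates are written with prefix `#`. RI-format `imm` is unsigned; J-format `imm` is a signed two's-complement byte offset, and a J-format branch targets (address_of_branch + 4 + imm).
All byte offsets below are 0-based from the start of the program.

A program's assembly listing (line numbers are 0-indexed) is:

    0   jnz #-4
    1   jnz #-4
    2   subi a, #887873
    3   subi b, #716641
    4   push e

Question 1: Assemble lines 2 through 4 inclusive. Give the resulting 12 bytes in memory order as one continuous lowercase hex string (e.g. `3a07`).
f50d8c41f51aef6104400000

2. subi fields op=0xf5:8|rd=0:4|imm=887873:20 → word f50d8c41h → f5 0d 8c 41
3. subi fields op=0xf5:8|rd=1:4|imm=716641:20 → word f51aef61h → f5 1a ef 61
4. push fields op=0x4:8|rd=4:4|pad=0:20 → word 04400000h → 04 40 00 00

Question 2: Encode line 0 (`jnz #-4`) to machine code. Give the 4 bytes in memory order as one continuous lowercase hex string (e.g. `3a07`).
32fffffc

L0: jnz op=0x32:8|imm=-4:24 ⇒ 0x32fffffc ⇒ big 32 ff ff fc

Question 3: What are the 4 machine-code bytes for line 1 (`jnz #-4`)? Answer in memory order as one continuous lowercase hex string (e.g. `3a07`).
1. jnz fields op=0x32:8|imm=-4:24 → word 32fffffch → 32 ff ff fc

32fffffc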